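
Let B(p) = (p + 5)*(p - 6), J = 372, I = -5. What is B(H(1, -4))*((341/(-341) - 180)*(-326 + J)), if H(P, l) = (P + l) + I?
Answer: -349692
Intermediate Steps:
H(P, l) = -5 + P + l (H(P, l) = (P + l) - 5 = -5 + P + l)
B(p) = (-6 + p)*(5 + p) (B(p) = (5 + p)*(-6 + p) = (-6 + p)*(5 + p))
B(H(1, -4))*((341/(-341) - 180)*(-326 + J)) = (-30 + (-5 + 1 - 4)**2 - (-5 + 1 - 4))*((341/(-341) - 180)*(-326 + 372)) = (-30 + (-8)**2 - 1*(-8))*((341*(-1/341) - 180)*46) = (-30 + 64 + 8)*((-1 - 180)*46) = 42*(-181*46) = 42*(-8326) = -349692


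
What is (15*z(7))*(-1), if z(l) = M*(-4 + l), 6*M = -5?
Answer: 75/2 ≈ 37.500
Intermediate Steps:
M = -⅚ (M = (⅙)*(-5) = -⅚ ≈ -0.83333)
z(l) = 10/3 - 5*l/6 (z(l) = -5*(-4 + l)/6 = 10/3 - 5*l/6)
(15*z(7))*(-1) = (15*(10/3 - ⅚*7))*(-1) = (15*(10/3 - 35/6))*(-1) = (15*(-5/2))*(-1) = -75/2*(-1) = 75/2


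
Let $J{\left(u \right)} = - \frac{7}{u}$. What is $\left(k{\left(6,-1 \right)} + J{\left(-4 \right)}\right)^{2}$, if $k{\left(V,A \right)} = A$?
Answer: $\frac{9}{16} \approx 0.5625$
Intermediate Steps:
$\left(k{\left(6,-1 \right)} + J{\left(-4 \right)}\right)^{2} = \left(-1 - \frac{7}{-4}\right)^{2} = \left(-1 - - \frac{7}{4}\right)^{2} = \left(-1 + \frac{7}{4}\right)^{2} = \left(\frac{3}{4}\right)^{2} = \frac{9}{16}$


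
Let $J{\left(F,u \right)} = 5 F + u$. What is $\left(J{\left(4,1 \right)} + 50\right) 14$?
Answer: $994$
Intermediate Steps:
$J{\left(F,u \right)} = u + 5 F$
$\left(J{\left(4,1 \right)} + 50\right) 14 = \left(\left(1 + 5 \cdot 4\right) + 50\right) 14 = \left(\left(1 + 20\right) + 50\right) 14 = \left(21 + 50\right) 14 = 71 \cdot 14 = 994$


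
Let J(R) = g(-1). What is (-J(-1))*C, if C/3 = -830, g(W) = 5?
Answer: 12450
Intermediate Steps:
J(R) = 5
C = -2490 (C = 3*(-830) = -2490)
(-J(-1))*C = -1*5*(-2490) = -5*(-2490) = 12450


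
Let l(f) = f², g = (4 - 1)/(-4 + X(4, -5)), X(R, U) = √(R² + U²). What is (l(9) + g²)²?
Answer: 2615307588/390625 + 7363872*√41/390625 ≈ 6815.9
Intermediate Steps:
g = 3/(-4 + √41) (g = (4 - 1)/(-4 + √(4² + (-5)²)) = 3/(-4 + √(16 + 25)) = 3/(-4 + √41) ≈ 1.2484)
(l(9) + g²)² = (9² + (12/25 + 3*√41/25)²)² = (81 + (12/25 + 3*√41/25)²)²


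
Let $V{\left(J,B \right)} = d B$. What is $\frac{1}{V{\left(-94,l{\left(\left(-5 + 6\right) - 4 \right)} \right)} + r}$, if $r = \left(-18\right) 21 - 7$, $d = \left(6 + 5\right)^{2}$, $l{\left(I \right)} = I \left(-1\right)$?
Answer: $- \frac{1}{22} \approx -0.045455$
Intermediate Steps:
$l{\left(I \right)} = - I$
$d = 121$ ($d = 11^{2} = 121$)
$V{\left(J,B \right)} = 121 B$
$r = -385$ ($r = -378 - 7 = -385$)
$\frac{1}{V{\left(-94,l{\left(\left(-5 + 6\right) - 4 \right)} \right)} + r} = \frac{1}{121 \left(- (\left(-5 + 6\right) - 4)\right) - 385} = \frac{1}{121 \left(- (1 - 4)\right) - 385} = \frac{1}{121 \left(\left(-1\right) \left(-3\right)\right) - 385} = \frac{1}{121 \cdot 3 - 385} = \frac{1}{363 - 385} = \frac{1}{-22} = - \frac{1}{22}$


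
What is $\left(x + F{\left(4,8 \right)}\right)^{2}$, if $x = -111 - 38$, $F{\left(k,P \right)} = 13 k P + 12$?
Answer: $77841$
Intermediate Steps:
$F{\left(k,P \right)} = 12 + 13 P k$ ($F{\left(k,P \right)} = 13 P k + 12 = 12 + 13 P k$)
$x = -149$ ($x = -111 - 38 = -149$)
$\left(x + F{\left(4,8 \right)}\right)^{2} = \left(-149 + \left(12 + 13 \cdot 8 \cdot 4\right)\right)^{2} = \left(-149 + \left(12 + 416\right)\right)^{2} = \left(-149 + 428\right)^{2} = 279^{2} = 77841$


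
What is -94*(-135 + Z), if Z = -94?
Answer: 21526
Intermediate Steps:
-94*(-135 + Z) = -94*(-135 - 94) = -94*(-229) = 21526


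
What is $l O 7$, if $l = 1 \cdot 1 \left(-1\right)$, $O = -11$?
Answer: $77$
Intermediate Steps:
$l = -1$ ($l = 1 \left(-1\right) = -1$)
$l O 7 = \left(-1\right) \left(-11\right) 7 = 11 \cdot 7 = 77$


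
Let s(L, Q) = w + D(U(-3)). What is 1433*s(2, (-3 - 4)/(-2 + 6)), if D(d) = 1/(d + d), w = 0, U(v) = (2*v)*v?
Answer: 1433/36 ≈ 39.806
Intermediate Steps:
U(v) = 2*v²
D(d) = 1/(2*d)
s(L, Q) = 1/36 (s(L, Q) = 0 + 1/(2*((2*(-3)²))) = 0 + 1/(2*((2*9))) = 0 + (½)/18 = 0 + (½)*(1/18) = 0 + 1/36 = 1/36)
1433*s(2, (-3 - 4)/(-2 + 6)) = 1433*(1/36) = 1433/36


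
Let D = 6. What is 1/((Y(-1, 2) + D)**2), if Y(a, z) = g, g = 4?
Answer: 1/100 ≈ 0.010000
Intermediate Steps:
Y(a, z) = 4
1/((Y(-1, 2) + D)**2) = 1/((4 + 6)**2) = 1/(10**2) = 1/100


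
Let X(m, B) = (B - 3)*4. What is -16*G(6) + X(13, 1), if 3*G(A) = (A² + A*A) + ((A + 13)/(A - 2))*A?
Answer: -544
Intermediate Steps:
X(m, B) = -12 + 4*B (X(m, B) = (-3 + B)*4 = -12 + 4*B)
G(A) = 2*A²/3 + A*(13 + A)/(3*(-2 + A)) (G(A) = ((A² + A*A) + ((A + 13)/(A - 2))*A)/3 = ((A² + A²) + ((13 + A)/(-2 + A))*A)/3 = (2*A² + ((13 + A)/(-2 + A))*A)/3 = (2*A² + A*(13 + A)/(-2 + A))/3 = 2*A²/3 + A*(13 + A)/(3*(-2 + A)))
-16*G(6) + X(13, 1) = -16*6*(13 - 3*6 + 2*6²)/(3*(-2 + 6)) + (-12 + 4*1) = -16*6*(13 - 18 + 2*36)/(3*4) + (-12 + 4) = -16*6*(13 - 18 + 72)/(3*4) - 8 = -16*6*67/(3*4) - 8 = -16*67/2 - 8 = -536 - 8 = -544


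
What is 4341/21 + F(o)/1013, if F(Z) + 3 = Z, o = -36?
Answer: 1465538/7091 ≈ 206.68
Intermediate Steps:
F(Z) = -3 + Z
4341/21 + F(o)/1013 = 4341/21 + (-3 - 36)/1013 = 4341*(1/21) - 39*1/1013 = 1447/7 - 39/1013 = 1465538/7091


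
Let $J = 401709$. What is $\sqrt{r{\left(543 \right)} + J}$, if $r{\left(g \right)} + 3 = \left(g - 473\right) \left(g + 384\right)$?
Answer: $6 \sqrt{12961} \approx 683.08$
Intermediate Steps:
$r{\left(g \right)} = -3 + \left(-473 + g\right) \left(384 + g\right)$ ($r{\left(g \right)} = -3 + \left(g - 473\right) \left(g + 384\right) = -3 + \left(-473 + g\right) \left(384 + g\right)$)
$\sqrt{r{\left(543 \right)} + J} = \sqrt{\left(-181635 + 543^{2} - 48327\right) + 401709} = \sqrt{\left(-181635 + 294849 - 48327\right) + 401709} = \sqrt{64887 + 401709} = \sqrt{466596} = 6 \sqrt{12961}$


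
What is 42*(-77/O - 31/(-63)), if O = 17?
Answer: -8648/51 ≈ -169.57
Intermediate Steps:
42*(-77/O - 31/(-63)) = 42*(-77/17 - 31/(-63)) = 42*(-77*1/17 - 31*(-1/63)) = 42*(-77/17 + 31/63) = 42*(-4324/1071) = -8648/51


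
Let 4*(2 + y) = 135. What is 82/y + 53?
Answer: 7059/127 ≈ 55.583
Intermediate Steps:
y = 127/4 (y = -2 + (¼)*135 = -2 + 135/4 = 127/4 ≈ 31.750)
82/y + 53 = 82/(127/4) + 53 = (4/127)*82 + 53 = 328/127 + 53 = 7059/127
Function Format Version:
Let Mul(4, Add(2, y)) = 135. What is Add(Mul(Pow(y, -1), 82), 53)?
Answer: Rational(7059, 127) ≈ 55.583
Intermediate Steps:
y = Rational(127, 4) (y = Add(-2, Mul(Rational(1, 4), 135)) = Add(-2, Rational(135, 4)) = Rational(127, 4) ≈ 31.750)
Add(Mul(Pow(y, -1), 82), 53) = Add(Mul(Pow(Rational(127, 4), -1), 82), 53) = Add(Mul(Rational(4, 127), 82), 53) = Add(Rational(328, 127), 53) = Rational(7059, 127)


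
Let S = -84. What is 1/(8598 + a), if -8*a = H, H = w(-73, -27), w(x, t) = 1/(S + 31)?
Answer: 424/3645553 ≈ 0.00011631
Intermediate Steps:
w(x, t) = -1/53 (w(x, t) = 1/(-84 + 31) = 1/(-53) = -1/53)
H = -1/53 ≈ -0.018868
a = 1/424 (a = -⅛*(-1/53) = 1/424 ≈ 0.0023585)
1/(8598 + a) = 1/(8598 + 1/424) = 1/(3645553/424) = 424/3645553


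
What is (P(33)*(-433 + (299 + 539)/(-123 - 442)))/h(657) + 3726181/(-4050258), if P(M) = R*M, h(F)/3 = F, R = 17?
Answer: -62437190213641/501158673630 ≈ -124.59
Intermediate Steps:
h(F) = 3*F
P(M) = 17*M
(P(33)*(-433 + (299 + 539)/(-123 - 442)))/h(657) + 3726181/(-4050258) = ((17*33)*(-433 + (299 + 539)/(-123 - 442)))/((3*657)) + 3726181/(-4050258) = (561*(-433 + 838/(-565)))/1971 + 3726181*(-1/4050258) = (561*(-433 + 838*(-1/565)))*(1/1971) - 3726181/4050258 = (561*(-433 - 838/565))*(1/1971) - 3726181/4050258 = (561*(-245483/565))*(1/1971) - 3726181/4050258 = -137715963/565*1/1971 - 3726181/4050258 = -45905321/371205 - 3726181/4050258 = -62437190213641/501158673630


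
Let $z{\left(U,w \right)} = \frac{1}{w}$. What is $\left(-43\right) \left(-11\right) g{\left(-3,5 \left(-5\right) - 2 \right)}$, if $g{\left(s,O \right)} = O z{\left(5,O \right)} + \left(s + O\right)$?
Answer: $-13717$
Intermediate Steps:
$g{\left(s,O \right)} = 1 + O + s$ ($g{\left(s,O \right)} = \frac{O}{O} + \left(s + O\right) = 1 + \left(O + s\right) = 1 + O + s$)
$\left(-43\right) \left(-11\right) g{\left(-3,5 \left(-5\right) - 2 \right)} = \left(-43\right) \left(-11\right) \left(1 + \left(5 \left(-5\right) - 2\right) - 3\right) = 473 \left(1 - 27 - 3\right) = 473 \left(-29\right) = -13717$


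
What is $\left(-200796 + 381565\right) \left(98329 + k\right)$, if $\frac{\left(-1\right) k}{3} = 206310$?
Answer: $-94108522169$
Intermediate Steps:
$k = -618930$ ($k = \left(-3\right) 206310 = -618930$)
$\left(-200796 + 381565\right) \left(98329 + k\right) = \left(-200796 + 381565\right) \left(98329 - 618930\right) = 180769 \left(-520601\right) = -94108522169$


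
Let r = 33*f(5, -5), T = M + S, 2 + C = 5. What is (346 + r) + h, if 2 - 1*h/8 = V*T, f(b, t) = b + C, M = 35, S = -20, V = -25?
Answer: 3626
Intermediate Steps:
C = 3 (C = -2 + 5 = 3)
f(b, t) = 3 + b (f(b, t) = b + 3 = 3 + b)
T = 15 (T = 35 - 20 = 15)
h = 3016 (h = 16 - (-200)*15 = 16 - 8*(-375) = 16 + 3000 = 3016)
r = 264 (r = 33*(3 + 5) = 33*8 = 264)
(346 + r) + h = (346 + 264) + 3016 = 610 + 3016 = 3626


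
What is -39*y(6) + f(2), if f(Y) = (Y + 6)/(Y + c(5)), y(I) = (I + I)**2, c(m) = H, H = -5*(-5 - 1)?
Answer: -22463/4 ≈ -5615.8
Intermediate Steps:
H = 30 (H = -5*(-6) = 30)
c(m) = 30
y(I) = 4*I**2 (y(I) = (2*I)**2 = 4*I**2)
f(Y) = (6 + Y)/(30 + Y) (f(Y) = (Y + 6)/(Y + 30) = (6 + Y)/(30 + Y))
-39*y(6) + f(2) = -156*6**2 + (6 + 2)/(30 + 2) = -156*36 + 8/32 = -39*144 + (1/32)*8 = -5616 + 1/4 = -22463/4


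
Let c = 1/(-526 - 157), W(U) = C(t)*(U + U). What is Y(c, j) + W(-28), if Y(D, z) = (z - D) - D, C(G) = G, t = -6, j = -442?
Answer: -72396/683 ≈ -106.00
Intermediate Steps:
W(U) = -12*U (W(U) = -6*(U + U) = -12*U)
c = -1/683 (c = 1/(-683) = -1/683 ≈ -0.0014641)
Y(D, z) = z - 2*D
Y(c, j) + W(-28) = (-442 - 2*(-1/683)) - 12*(-28) = (-442 + 2/683) + 336 = -301884/683 + 336 = -72396/683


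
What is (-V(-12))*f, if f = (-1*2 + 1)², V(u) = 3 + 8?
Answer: -11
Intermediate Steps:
V(u) = 11
f = 1 (f = (-2 + 1)² = (-1)² = 1)
(-V(-12))*f = -1*11*1 = -11*1 = -11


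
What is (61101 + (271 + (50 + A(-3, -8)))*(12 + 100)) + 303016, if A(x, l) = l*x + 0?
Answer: 402757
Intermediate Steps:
A(x, l) = l*x
(61101 + (271 + (50 + A(-3, -8)))*(12 + 100)) + 303016 = (61101 + (271 + (50 - 8*(-3)))*(12 + 100)) + 303016 = (61101 + (271 + (50 + 24))*112) + 303016 = (61101 + (271 + 74)*112) + 303016 = (61101 + 345*112) + 303016 = (61101 + 38640) + 303016 = 99741 + 303016 = 402757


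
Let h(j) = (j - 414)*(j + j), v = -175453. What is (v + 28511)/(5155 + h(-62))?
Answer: -146942/64179 ≈ -2.2896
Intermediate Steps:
h(j) = 2*j*(-414 + j) (h(j) = (-414 + j)*(2*j) = 2*j*(-414 + j))
(v + 28511)/(5155 + h(-62)) = (-175453 + 28511)/(5155 + 2*(-62)*(-414 - 62)) = -146942/(5155 + 2*(-62)*(-476)) = -146942/(5155 + 59024) = -146942/64179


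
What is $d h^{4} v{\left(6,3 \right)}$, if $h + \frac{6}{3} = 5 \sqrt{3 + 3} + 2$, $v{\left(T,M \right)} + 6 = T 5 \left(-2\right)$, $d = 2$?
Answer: $-2970000$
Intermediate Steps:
$v{\left(T,M \right)} = -6 - 10 T$ ($v{\left(T,M \right)} = -6 + T 5 \left(-2\right) = -6 + 5 T \left(-2\right) = -6 - 10 T$)
$h = 5 \sqrt{6}$ ($h = -2 + \left(5 \sqrt{3 + 3} + 2\right) = -2 + \left(5 \sqrt{6} + 2\right) = -2 + \left(2 + 5 \sqrt{6}\right) = 5 \sqrt{6} \approx 12.247$)
$d h^{4} v{\left(6,3 \right)} = 2 \left(5 \sqrt{6}\right)^{4} \left(-6 - 60\right) = 2 \cdot 22500 \left(-6 - 60\right) = 45000 \left(-66\right) = -2970000$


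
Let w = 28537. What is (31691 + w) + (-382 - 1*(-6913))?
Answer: 66759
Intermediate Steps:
(31691 + w) + (-382 - 1*(-6913)) = (31691 + 28537) + (-382 - 1*(-6913)) = 60228 + (-382 + 6913) = 60228 + 6531 = 66759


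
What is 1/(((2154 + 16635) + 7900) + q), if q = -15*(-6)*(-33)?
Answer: 1/23719 ≈ 4.2160e-5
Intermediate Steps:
q = -2970 (q = 90*(-33) = -2970)
1/(((2154 + 16635) + 7900) + q) = 1/(((2154 + 16635) + 7900) - 2970) = 1/((18789 + 7900) - 2970) = 1/(26689 - 2970) = 1/23719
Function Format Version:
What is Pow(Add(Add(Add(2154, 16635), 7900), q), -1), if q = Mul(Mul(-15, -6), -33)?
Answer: Rational(1, 23719) ≈ 4.2160e-5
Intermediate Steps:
q = -2970 (q = Mul(90, -33) = -2970)
Pow(Add(Add(Add(2154, 16635), 7900), q), -1) = Pow(Add(Add(Add(2154, 16635), 7900), -2970), -1) = Pow(Add(Add(18789, 7900), -2970), -1) = Pow(Add(26689, -2970), -1) = Pow(23719, -1) = Rational(1, 23719)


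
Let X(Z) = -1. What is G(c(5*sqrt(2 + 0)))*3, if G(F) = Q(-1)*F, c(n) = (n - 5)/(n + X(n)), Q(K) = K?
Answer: -135/49 + 60*sqrt(2)/49 ≈ -1.0234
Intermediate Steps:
c(n) = (-5 + n)/(-1 + n) (c(n) = (n - 5)/(n - 1) = (-5 + n)/(-1 + n))
G(F) = -F
G(c(5*sqrt(2 + 0)))*3 = -(-5 + 5*sqrt(2 + 0))/(-1 + 5*sqrt(2 + 0))*3 = -(-5 + 5*sqrt(2))/(-1 + 5*sqrt(2))*3 = -3*(-5 + 5*sqrt(2))/(-1 + 5*sqrt(2))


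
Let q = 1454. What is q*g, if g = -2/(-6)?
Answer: 1454/3 ≈ 484.67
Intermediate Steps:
g = 1/3 (g = -2*(-1/6) = 1/3 ≈ 0.33333)
q*g = 1454*(1/3) = 1454/3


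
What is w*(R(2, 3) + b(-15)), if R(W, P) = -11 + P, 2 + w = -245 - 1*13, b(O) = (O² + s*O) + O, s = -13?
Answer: -103220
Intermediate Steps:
b(O) = O² - 12*O (b(O) = (O² - 13*O) + O = O² - 12*O)
w = -260 (w = -2 + (-245 - 1*13) = -2 + (-245 - 13) = -2 - 258 = -260)
w*(R(2, 3) + b(-15)) = -260*((-11 + 3) - 15*(-12 - 15)) = -260*(-8 - 15*(-27)) = -260*(-8 + 405) = -260*397 = -103220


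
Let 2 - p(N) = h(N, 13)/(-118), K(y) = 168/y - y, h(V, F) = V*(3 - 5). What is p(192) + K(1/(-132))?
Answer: -172716397/7788 ≈ -22177.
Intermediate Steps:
h(V, F) = -2*V (h(V, F) = V*(-2) = -2*V)
K(y) = -y + 168/y
p(N) = 2 - N/59 (p(N) = 2 - (-2*N)/(-118) = 2 - (-2*N)*(-1)/118 = 2 - N/59)
p(192) + K(1/(-132)) = (2 - 1/59*192) + (-1/(-132) + 168/(1/(-132))) = (2 - 192/59) + (-1*(-1/132) + 168/(-1/132)) = -74/59 + (1/132 + 168*(-132)) = -74/59 + (1/132 - 22176) = -74/59 - 2927231/132 = -172716397/7788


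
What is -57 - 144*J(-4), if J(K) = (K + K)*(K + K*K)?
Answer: 13767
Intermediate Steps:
J(K) = 2*K*(K + K²) (J(K) = (2*K)*(K + K²) = 2*K*(K + K²))
-57 - 144*J(-4) = -57 - 288*(-4)²*(1 - 4) = -57 - 288*16*(-3) = -57 - 144*(-96) = -57 + 13824 = 13767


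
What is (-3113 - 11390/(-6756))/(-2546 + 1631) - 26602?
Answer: -82212813721/3090870 ≈ -26599.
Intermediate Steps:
(-3113 - 11390/(-6756))/(-2546 + 1631) - 26602 = (-3113 - 11390*(-1/6756))/(-915) - 26602 = (-3113 + 5695/3378)*(-1/915) - 26602 = -10510019/3378*(-1/915) - 26602 = 10510019/3090870 - 26602 = -82212813721/3090870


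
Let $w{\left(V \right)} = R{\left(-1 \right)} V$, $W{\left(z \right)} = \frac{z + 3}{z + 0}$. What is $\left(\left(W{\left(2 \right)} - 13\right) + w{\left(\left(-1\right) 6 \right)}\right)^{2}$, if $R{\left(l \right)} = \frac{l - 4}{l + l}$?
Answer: $\frac{2601}{4} \approx 650.25$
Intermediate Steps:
$R{\left(l \right)} = \frac{-4 + l}{2 l}$
$W{\left(z \right)} = \frac{3 + z}{z}$
$w{\left(V \right)} = \frac{5 V}{2}$ ($w{\left(V \right)} = \frac{-4 - 1}{2 \left(-1\right)} V = \frac{1}{2} \left(-1\right) \left(-5\right) V = \frac{5 V}{2}$)
$\left(\left(W{\left(2 \right)} - 13\right) + w{\left(\left(-1\right) 6 \right)}\right)^{2} = \left(\left(\frac{3 + 2}{2} - 13\right) + \frac{5 \left(\left(-1\right) 6\right)}{2}\right)^{2} = \left(\left(\frac{1}{2} \cdot 5 - 13\right) + \frac{5}{2} \left(-6\right)\right)^{2} = \left(\left(\frac{5}{2} - 13\right) - 15\right)^{2} = \left(- \frac{21}{2} - 15\right)^{2} = \left(- \frac{51}{2}\right)^{2} = \frac{2601}{4}$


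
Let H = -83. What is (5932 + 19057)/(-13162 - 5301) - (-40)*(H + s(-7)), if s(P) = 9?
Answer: -54675469/18463 ≈ -2961.4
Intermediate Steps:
(5932 + 19057)/(-13162 - 5301) - (-40)*(H + s(-7)) = (5932 + 19057)/(-13162 - 5301) - (-40)*(-83 + 9) = 24989/(-18463) - (-40)*(-74) = 24989*(-1/18463) - 1*2960 = -24989/18463 - 2960 = -54675469/18463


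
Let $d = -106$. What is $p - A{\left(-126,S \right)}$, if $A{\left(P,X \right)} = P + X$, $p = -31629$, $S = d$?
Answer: $-31397$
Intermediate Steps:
$S = -106$
$p - A{\left(-126,S \right)} = -31629 - \left(-126 - 106\right) = -31629 - -232 = -31629 + 232 = -31397$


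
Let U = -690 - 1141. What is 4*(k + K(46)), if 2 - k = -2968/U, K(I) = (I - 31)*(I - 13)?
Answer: 3628156/1831 ≈ 1981.5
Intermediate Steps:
U = -1831
K(I) = (-31 + I)*(-13 + I)
k = 694/1831 (k = 2 - (-2968)/(-1831) = 2 - (-2968)*(-1)/1831 = 2 - 1*2968/1831 = 2 - 2968/1831 = 694/1831 ≈ 0.37903)
4*(k + K(46)) = 4*(694/1831 + (403 + 46**2 - 44*46)) = 4*(694/1831 + (403 + 2116 - 2024)) = 4*(694/1831 + 495) = 4*(907039/1831) = 3628156/1831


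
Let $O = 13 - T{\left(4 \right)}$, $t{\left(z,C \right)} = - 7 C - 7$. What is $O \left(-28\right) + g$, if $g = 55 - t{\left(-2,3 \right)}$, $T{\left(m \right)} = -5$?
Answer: $-421$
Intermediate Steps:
$t{\left(z,C \right)} = -7 - 7 C$
$O = 18$ ($O = 13 - -5 = 13 + 5 = 18$)
$g = 83$ ($g = 55 - \left(-7 - 21\right) = 55 - -28 = 55 + 28 = 83$)
$O \left(-28\right) + g = 18 \left(-28\right) + 83 = -504 + 83 = -421$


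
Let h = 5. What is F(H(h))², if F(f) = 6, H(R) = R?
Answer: 36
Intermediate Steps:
F(H(h))² = 6² = 36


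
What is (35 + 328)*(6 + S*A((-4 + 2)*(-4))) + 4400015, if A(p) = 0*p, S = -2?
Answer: 4402193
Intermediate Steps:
A(p) = 0
(35 + 328)*(6 + S*A((-4 + 2)*(-4))) + 4400015 = (35 + 328)*(6 - 2*0) + 4400015 = 363*(6 + 0) + 4400015 = 363*6 + 4400015 = 2178 + 4400015 = 4402193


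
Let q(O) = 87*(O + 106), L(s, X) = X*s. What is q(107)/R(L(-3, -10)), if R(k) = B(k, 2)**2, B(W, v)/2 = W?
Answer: 2059/400 ≈ 5.1475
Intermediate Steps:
B(W, v) = 2*W
R(k) = 4*k**2 (R(k) = (2*k)**2 = 4*k**2)
q(O) = 9222 + 87*O (q(O) = 87*(106 + O) = 9222 + 87*O)
q(107)/R(L(-3, -10)) = (9222 + 87*107)/((4*(-10*(-3))**2)) = (9222 + 9309)/((4*30**2)) = 18531/((4*900)) = 18531/3600 = 18531*(1/3600) = 2059/400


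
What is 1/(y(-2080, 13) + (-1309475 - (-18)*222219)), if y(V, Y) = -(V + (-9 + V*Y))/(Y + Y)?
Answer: 26/69981271 ≈ 3.7153e-7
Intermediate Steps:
y(V, Y) = -(-9 + V + V*Y)/(2*Y)
1/(y(-2080, 13) + (-1309475 - (-18)*222219)) = 1/((½)*(9 - 1*(-2080) - 1*(-2080)*13)/13 + (-1309475 - (-18)*222219)) = 1/((½)*(1/13)*(9 + 2080 + 27040) + (-1309475 - 1*(-3999942))) = 1/((½)*(1/13)*29129 + (-1309475 + 3999942)) = 1/(29129/26 + 2690467) = 1/(69981271/26) = 26/69981271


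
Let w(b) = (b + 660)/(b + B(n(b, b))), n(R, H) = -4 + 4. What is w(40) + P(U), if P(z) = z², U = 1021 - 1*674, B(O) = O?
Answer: 240853/2 ≈ 1.2043e+5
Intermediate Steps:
n(R, H) = 0
U = 347 (U = 1021 - 674 = 347)
w(b) = (660 + b)/b (w(b) = (b + 660)/(b + 0) = (660 + b)/b)
w(40) + P(U) = (660 + 40)/40 + 347² = (1/40)*700 + 120409 = 35/2 + 120409 = 240853/2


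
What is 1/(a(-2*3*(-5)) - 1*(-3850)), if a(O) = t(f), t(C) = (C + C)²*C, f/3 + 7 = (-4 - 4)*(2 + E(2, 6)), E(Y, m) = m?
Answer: -1/38650538 ≈ -2.5873e-8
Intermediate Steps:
f = -213 (f = -21 + 3*((-4 - 4)*(2 + 6)) = -21 + 3*(-8*8) = -21 + 3*(-64) = -21 - 192 = -213)
t(C) = 4*C³ (t(C) = (2*C)²*C = (4*C²)*C = 4*C³)
a(O) = -38654388 (a(O) = 4*(-213)³ = 4*(-9663597) = -38654388)
1/(a(-2*3*(-5)) - 1*(-3850)) = 1/(-38654388 - 1*(-3850)) = 1/(-38654388 + 3850) = 1/(-38650538) = -1/38650538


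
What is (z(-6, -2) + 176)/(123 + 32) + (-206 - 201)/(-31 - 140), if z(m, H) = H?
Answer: 92839/26505 ≈ 3.5027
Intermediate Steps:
(z(-6, -2) + 176)/(123 + 32) + (-206 - 201)/(-31 - 140) = (-2 + 176)/(123 + 32) + (-206 - 201)/(-31 - 140) = 174/155 - 407/(-171) = 174*(1/155) - 407*(-1/171) = 174/155 + 407/171 = 92839/26505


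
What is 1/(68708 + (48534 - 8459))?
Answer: 1/108783 ≈ 9.1926e-6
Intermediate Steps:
1/(68708 + (48534 - 8459)) = 1/(68708 + 40075) = 1/108783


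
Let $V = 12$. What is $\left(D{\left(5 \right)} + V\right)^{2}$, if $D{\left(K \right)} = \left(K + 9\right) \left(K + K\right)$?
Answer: $23104$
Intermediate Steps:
$D{\left(K \right)} = 2 K \left(9 + K\right)$ ($D{\left(K \right)} = \left(9 + K\right) 2 K = 2 K \left(9 + K\right)$)
$\left(D{\left(5 \right)} + V\right)^{2} = \left(2 \cdot 5 \left(9 + 5\right) + 12\right)^{2} = \left(2 \cdot 5 \cdot 14 + 12\right)^{2} = \left(140 + 12\right)^{2} = 152^{2} = 23104$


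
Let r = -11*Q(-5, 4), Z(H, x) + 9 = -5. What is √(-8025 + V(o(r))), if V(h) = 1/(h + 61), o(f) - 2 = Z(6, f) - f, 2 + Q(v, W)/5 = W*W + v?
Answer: I*√148430366/136 ≈ 89.582*I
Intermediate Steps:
Z(H, x) = -14 (Z(H, x) = -9 - 5 = -14)
Q(v, W) = -10 + 5*v + 5*W² (Q(v, W) = -10 + 5*(W*W + v) = -10 + 5*(W² + v) = -10 + 5*(v + W²) = -10 + (5*v + 5*W²) = -10 + 5*v + 5*W²)
r = -495 (r = -11*(-10 + 5*(-5) + 5*4²) = -11*(-10 - 25 + 5*16) = -11*(-10 - 25 + 80) = -11*45 = -495)
o(f) = -12 - f (o(f) = 2 + (-14 - f) = -12 - f)
V(h) = 1/(61 + h)
√(-8025 + V(o(r))) = √(-8025 + 1/(61 + (-12 - 1*(-495)))) = √(-8025 + 1/(61 + (-12 + 495))) = √(-8025 + 1/(61 + 483)) = √(-8025 + 1/544) = √(-4365599/544) = I*√148430366/136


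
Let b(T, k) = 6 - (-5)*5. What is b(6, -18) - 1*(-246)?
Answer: 277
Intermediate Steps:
b(T, k) = 31 (b(T, k) = 6 - 1*(-25) = 6 + 25 = 31)
b(6, -18) - 1*(-246) = 31 - 1*(-246) = 31 + 246 = 277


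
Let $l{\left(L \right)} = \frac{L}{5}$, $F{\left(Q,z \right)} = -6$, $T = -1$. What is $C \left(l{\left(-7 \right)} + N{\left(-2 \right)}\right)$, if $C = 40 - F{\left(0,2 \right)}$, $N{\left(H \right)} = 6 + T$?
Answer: $\frac{828}{5} \approx 165.6$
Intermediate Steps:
$N{\left(H \right)} = 5$ ($N{\left(H \right)} = 6 - 1 = 5$)
$C = 46$ ($C = 40 - -6 = 40 + 6 = 46$)
$l{\left(L \right)} = \frac{L}{5}$ ($l{\left(L \right)} = L \frac{1}{5} = \frac{L}{5}$)
$C \left(l{\left(-7 \right)} + N{\left(-2 \right)}\right) = 46 \left(\frac{1}{5} \left(-7\right) + 5\right) = 46 \left(- \frac{7}{5} + 5\right) = 46 \cdot \frac{18}{5} = \frac{828}{5}$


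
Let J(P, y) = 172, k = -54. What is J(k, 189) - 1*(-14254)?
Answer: 14426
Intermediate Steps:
J(k, 189) - 1*(-14254) = 172 - 1*(-14254) = 172 + 14254 = 14426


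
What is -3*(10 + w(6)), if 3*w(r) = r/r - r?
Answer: -25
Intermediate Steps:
w(r) = 1/3 - r/3 (w(r) = (r/r - r)/3 = (1 - r)/3 = 1/3 - r/3)
-3*(10 + w(6)) = -3*(10 + (1/3 - 1/3*6)) = -3*(10 + (1/3 - 2)) = -3*(10 - 5/3) = -3*25/3 = -25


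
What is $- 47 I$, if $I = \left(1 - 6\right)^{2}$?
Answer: $-1175$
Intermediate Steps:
$I = 25$ ($I = \left(-5\right)^{2} = 25$)
$- 47 I = \left(-47\right) 25 = -1175$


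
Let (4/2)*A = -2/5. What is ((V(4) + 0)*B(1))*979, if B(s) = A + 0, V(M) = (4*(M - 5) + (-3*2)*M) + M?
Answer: 23496/5 ≈ 4699.2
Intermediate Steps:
A = -1/5 (A = (-2/5)/2 = (-2*1/5)/2 = (1/2)*(-2/5) = -1/5 ≈ -0.20000)
V(M) = -20 - M (V(M) = (4*(-5 + M) - 6*M) + M = ((-20 + 4*M) - 6*M) + M = (-20 - 2*M) + M = -20 - M)
B(s) = -1/5 (B(s) = -1/5 + 0 = -1/5)
((V(4) + 0)*B(1))*979 = (((-20 - 1*4) + 0)*(-1/5))*979 = (((-20 - 4) + 0)*(-1/5))*979 = ((-24 + 0)*(-1/5))*979 = -24*(-1/5)*979 = (24/5)*979 = 23496/5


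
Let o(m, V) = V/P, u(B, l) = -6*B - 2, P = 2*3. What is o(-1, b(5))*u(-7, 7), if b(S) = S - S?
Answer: 0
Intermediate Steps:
b(S) = 0
P = 6
u(B, l) = -2 - 6*B
o(m, V) = V/6
o(-1, b(5))*u(-7, 7) = ((⅙)*0)*(-2 - 6*(-7)) = 0*(-2 + 42) = 0*40 = 0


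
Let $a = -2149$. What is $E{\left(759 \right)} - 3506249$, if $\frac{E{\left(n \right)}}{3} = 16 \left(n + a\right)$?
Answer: $-3572969$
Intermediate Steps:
$E{\left(n \right)} = -103152 + 48 n$ ($E{\left(n \right)} = 3 \cdot 16 \left(n - 2149\right) = 3 \cdot 16 \left(-2149 + n\right) = 3 \left(-34384 + 16 n\right) = -103152 + 48 n$)
$E{\left(759 \right)} - 3506249 = \left(-103152 + 48 \cdot 759\right) - 3506249 = \left(-103152 + 36432\right) - 3506249 = -66720 - 3506249 = -3572969$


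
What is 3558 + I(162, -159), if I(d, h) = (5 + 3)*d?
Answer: 4854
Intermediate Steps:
I(d, h) = 8*d
3558 + I(162, -159) = 3558 + 8*162 = 3558 + 1296 = 4854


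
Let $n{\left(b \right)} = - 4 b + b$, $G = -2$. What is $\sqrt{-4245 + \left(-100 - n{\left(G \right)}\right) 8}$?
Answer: $i \sqrt{5093} \approx 71.365 i$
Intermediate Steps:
$n{\left(b \right)} = - 3 b$
$\sqrt{-4245 + \left(-100 - n{\left(G \right)}\right) 8} = \sqrt{-4245 + \left(-100 - \left(-3\right) \left(-2\right)\right) 8} = \sqrt{-4245 + \left(-100 - 6\right) 8} = \sqrt{-4245 - 848} = \sqrt{-5093} = i \sqrt{5093}$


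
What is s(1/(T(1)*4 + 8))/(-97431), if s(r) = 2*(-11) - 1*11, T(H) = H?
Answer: 11/32477 ≈ 0.00033870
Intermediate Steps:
s(r) = -33 (s(r) = -22 - 11 = -33)
s(1/(T(1)*4 + 8))/(-97431) = -33/(-97431) = -33*(-1/97431) = 11/32477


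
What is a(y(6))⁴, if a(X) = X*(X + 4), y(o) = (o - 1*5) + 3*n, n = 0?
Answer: 625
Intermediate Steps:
y(o) = -5 + o (y(o) = (o - 1*5) + 3*0 = (o - 5) + 0 = (-5 + o) + 0 = -5 + o)
a(X) = X*(4 + X)
a(y(6))⁴ = ((-5 + 6)*(4 + (-5 + 6)))⁴ = (1*(4 + 1))⁴ = (1*5)⁴ = 5⁴ = 625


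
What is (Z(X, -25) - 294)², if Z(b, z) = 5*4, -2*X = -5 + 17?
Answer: 75076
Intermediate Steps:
X = -6 (X = -(-5 + 17)/2 = -½*12 = -6)
Z(b, z) = 20
(Z(X, -25) - 294)² = (20 - 294)² = (-274)² = 75076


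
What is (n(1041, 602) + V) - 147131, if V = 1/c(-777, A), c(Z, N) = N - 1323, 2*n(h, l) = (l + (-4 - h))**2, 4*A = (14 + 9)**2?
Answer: -466835927/9526 ≈ -49007.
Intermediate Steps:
A = 529/4 (A = (14 + 9)**2/4 = (1/4)*23**2 = (1/4)*529 = 529/4 ≈ 132.25)
n(h, l) = (-4 + l - h)**2/2 (n(h, l) = (l + (-4 - h))**2/2 = (-4 + l - h)**2/2)
c(Z, N) = -1323 + N
V = -4/4763 (V = 1/(-1323 + 529/4) = 1/(-4763/4) = -4/4763 ≈ -0.00083981)
(n(1041, 602) + V) - 147131 = ((4 + 1041 - 1*602)**2/2 - 4/4763) - 147131 = ((4 + 1041 - 602)**2/2 - 4/4763) - 147131 = ((1/2)*443**2 - 4/4763) - 147131 = ((1/2)*196249 - 4/4763) - 147131 = (196249/2 - 4/4763) - 147131 = 934733979/9526 - 147131 = -466835927/9526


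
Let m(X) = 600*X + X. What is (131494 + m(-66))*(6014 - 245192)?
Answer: -21963237384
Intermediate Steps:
m(X) = 601*X
(131494 + m(-66))*(6014 - 245192) = (131494 + 601*(-66))*(6014 - 245192) = (131494 - 39666)*(-239178) = 91828*(-239178) = -21963237384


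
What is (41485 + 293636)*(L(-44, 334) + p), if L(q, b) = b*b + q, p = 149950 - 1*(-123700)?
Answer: 129075874602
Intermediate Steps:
p = 273650 (p = 149950 + 123700 = 273650)
L(q, b) = q + b² (L(q, b) = b² + q = q + b²)
(41485 + 293636)*(L(-44, 334) + p) = (41485 + 293636)*((-44 + 334²) + 273650) = 335121*((-44 + 111556) + 273650) = 335121*(111512 + 273650) = 335121*385162 = 129075874602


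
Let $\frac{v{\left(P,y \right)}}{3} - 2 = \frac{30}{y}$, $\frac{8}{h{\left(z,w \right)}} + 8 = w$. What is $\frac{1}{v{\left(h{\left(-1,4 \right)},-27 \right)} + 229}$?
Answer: $\frac{3}{695} \approx 0.0043165$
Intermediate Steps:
$h{\left(z,w \right)} = \frac{8}{-8 + w}$
$v{\left(P,y \right)} = 6 + \frac{90}{y}$ ($v{\left(P,y \right)} = 6 + 3 \frac{30}{y} = 6 + \frac{90}{y}$)
$\frac{1}{v{\left(h{\left(-1,4 \right)},-27 \right)} + 229} = \frac{1}{\left(6 + \frac{90}{-27}\right) + 229} = \frac{1}{\left(6 + 90 \left(- \frac{1}{27}\right)\right) + 229} = \frac{1}{\left(6 - \frac{10}{3}\right) + 229} = \frac{1}{\frac{8}{3} + 229} = \frac{1}{\frac{695}{3}} = \frac{3}{695}$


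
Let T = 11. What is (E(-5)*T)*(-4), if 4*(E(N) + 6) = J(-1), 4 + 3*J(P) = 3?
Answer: 803/3 ≈ 267.67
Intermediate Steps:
J(P) = -⅓ (J(P) = -4/3 + (⅓)*3 = -4/3 + 1 = -⅓)
E(N) = -73/12 (E(N) = -6 + (¼)*(-⅓) = -6 - 1/12 = -73/12)
(E(-5)*T)*(-4) = -73/12*11*(-4) = -803/12*(-4) = 803/3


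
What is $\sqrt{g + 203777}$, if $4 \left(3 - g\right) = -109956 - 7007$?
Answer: $\frac{\sqrt{932083}}{2} \approx 482.72$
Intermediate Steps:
$g = \frac{116975}{4}$ ($g = 3 - \frac{-109956 - 7007}{4} = 3 - - \frac{116963}{4} = 3 + \frac{116963}{4} = \frac{116975}{4} \approx 29244.0$)
$\sqrt{g + 203777} = \sqrt{\frac{116975}{4} + 203777} = \sqrt{\frac{932083}{4}} = \frac{\sqrt{932083}}{2}$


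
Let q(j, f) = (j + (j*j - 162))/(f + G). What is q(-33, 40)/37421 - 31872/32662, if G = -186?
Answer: -43540197045/44611931623 ≈ -0.97598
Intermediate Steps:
q(j, f) = (-162 + j + j²)/(-186 + f) (q(j, f) = (j + (j*j - 162))/(f - 186) = (j + (j² - 162))/(-186 + f) = (j + (-162 + j²))/(-186 + f) = (-162 + j + j²)/(-186 + f))
q(-33, 40)/37421 - 31872/32662 = ((-162 - 33 + (-33)²)/(-186 + 40))/37421 - 31872/32662 = ((-162 - 33 + 1089)/(-146))*(1/37421) - 31872*1/32662 = -1/146*894*(1/37421) - 15936/16331 = -447/73*1/37421 - 15936/16331 = -447/2731733 - 15936/16331 = -43540197045/44611931623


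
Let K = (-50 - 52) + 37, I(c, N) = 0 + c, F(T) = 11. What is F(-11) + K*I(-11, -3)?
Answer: 726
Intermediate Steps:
I(c, N) = c
K = -65 (K = -102 + 37 = -65)
F(-11) + K*I(-11, -3) = 11 - 65*(-11) = 11 + 715 = 726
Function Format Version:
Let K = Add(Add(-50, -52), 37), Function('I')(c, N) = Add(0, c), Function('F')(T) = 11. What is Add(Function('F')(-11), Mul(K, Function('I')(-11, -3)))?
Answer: 726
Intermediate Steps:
Function('I')(c, N) = c
K = -65 (K = Add(-102, 37) = -65)
Add(Function('F')(-11), Mul(K, Function('I')(-11, -3))) = Add(11, Mul(-65, -11)) = Add(11, 715) = 726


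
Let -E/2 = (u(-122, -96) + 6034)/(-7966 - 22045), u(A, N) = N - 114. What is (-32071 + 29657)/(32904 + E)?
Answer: -36223277/493746796 ≈ -0.073364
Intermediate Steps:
u(A, N) = -114 + N
E = 11648/30011 (E = -2*((-114 - 96) + 6034)/(-7966 - 22045) = -2*(-210 + 6034)/(-30011) = -11648*(-1)/30011 = -2*(-5824/30011) = 11648/30011 ≈ 0.38812)
(-32071 + 29657)/(32904 + E) = (-32071 + 29657)/(32904 + 11648/30011) = -2414/987493592/30011 = -2414*30011/987493592 = -36223277/493746796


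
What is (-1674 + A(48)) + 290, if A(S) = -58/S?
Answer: -33245/24 ≈ -1385.2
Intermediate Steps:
(-1674 + A(48)) + 290 = (-1674 - 58/48) + 290 = (-1674 - 58*1/48) + 290 = (-1674 - 29/24) + 290 = -40205/24 + 290 = -33245/24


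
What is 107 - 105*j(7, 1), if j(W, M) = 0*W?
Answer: 107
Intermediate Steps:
j(W, M) = 0
107 - 105*j(7, 1) = 107 - 105*0 = 107 + 0 = 107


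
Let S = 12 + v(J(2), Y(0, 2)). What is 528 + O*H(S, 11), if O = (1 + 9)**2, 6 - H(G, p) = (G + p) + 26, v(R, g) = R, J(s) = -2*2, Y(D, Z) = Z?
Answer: -3372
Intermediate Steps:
J(s) = -4
S = 8 (S = 12 - 4 = 8)
H(G, p) = -20 - G - p (H(G, p) = 6 - ((G + p) + 26) = 6 - (26 + G + p) = 6 + (-26 - G - p) = -20 - G - p)
O = 100 (O = 10**2 = 100)
528 + O*H(S, 11) = 528 + 100*(-20 - 1*8 - 1*11) = 528 + 100*(-20 - 8 - 11) = 528 + 100*(-39) = 528 - 3900 = -3372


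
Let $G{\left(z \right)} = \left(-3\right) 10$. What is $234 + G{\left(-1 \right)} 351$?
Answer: $-10296$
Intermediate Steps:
$G{\left(z \right)} = -30$
$234 + G{\left(-1 \right)} 351 = 234 - 10530 = -10296$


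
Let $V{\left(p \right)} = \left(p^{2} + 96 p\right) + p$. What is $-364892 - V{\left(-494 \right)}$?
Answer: $-561010$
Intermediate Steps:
$V{\left(p \right)} = p^{2} + 97 p$
$-364892 - V{\left(-494 \right)} = -364892 - - 494 \left(97 - 494\right) = -364892 - \left(-494\right) \left(-397\right) = -364892 - 196118 = -561010$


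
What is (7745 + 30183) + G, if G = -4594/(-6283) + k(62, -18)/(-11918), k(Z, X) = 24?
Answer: 1420066677666/37440397 ≈ 37929.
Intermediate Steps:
G = 27300250/37440397 (G = -4594/(-6283) + 24/(-11918) = -4594*(-1/6283) + 24*(-1/11918) = 4594/6283 - 12/5959 = 27300250/37440397 ≈ 0.72917)
(7745 + 30183) + G = (7745 + 30183) + 27300250/37440397 = 37928 + 27300250/37440397 = 1420066677666/37440397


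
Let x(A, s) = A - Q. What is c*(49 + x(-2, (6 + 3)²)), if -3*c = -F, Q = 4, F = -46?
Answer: -1978/3 ≈ -659.33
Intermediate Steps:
c = -46/3 (c = -(-1)*(-46)/3 = -⅓*46 = -46/3 ≈ -15.333)
x(A, s) = -4 + A (x(A, s) = A - 1*4 = A - 4 = -4 + A)
c*(49 + x(-2, (6 + 3)²)) = -46*(49 + (-4 - 2))/3 = -46*(49 - 6)/3 = -46/3*43 = -1978/3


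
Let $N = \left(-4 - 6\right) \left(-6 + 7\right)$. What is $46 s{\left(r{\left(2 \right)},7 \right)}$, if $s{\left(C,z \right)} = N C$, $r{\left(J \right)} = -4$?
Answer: $1840$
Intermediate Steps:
$N = -10$ ($N = \left(-10\right) 1 = -10$)
$s{\left(C,z \right)} = - 10 C$
$46 s{\left(r{\left(2 \right)},7 \right)} = 46 \left(\left(-10\right) \left(-4\right)\right) = 46 \cdot 40 = 1840$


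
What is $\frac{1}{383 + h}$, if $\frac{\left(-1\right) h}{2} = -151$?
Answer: $\frac{1}{685} \approx 0.0014599$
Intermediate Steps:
$h = 302$ ($h = \left(-2\right) \left(-151\right) = 302$)
$\frac{1}{383 + h} = \frac{1}{383 + 302} = \frac{1}{685}$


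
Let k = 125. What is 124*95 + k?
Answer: 11905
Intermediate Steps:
124*95 + k = 124*95 + 125 = 11780 + 125 = 11905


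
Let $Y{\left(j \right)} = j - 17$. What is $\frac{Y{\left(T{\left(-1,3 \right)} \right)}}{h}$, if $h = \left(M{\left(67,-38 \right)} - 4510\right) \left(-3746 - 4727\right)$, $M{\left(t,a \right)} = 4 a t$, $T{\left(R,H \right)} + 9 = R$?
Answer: $- \frac{9}{41500754} \approx -2.1686 \cdot 10^{-7}$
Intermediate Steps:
$T{\left(R,H \right)} = -9 + R$
$M{\left(t,a \right)} = 4 a t$
$Y{\left(j \right)} = -17 + j$ ($Y{\left(j \right)} = j - 17 = -17 + j$)
$h = 124502262$ ($h = \left(4 \left(-38\right) 67 - 4510\right) \left(-3746 - 4727\right) = \left(-10184 - 4510\right) \left(-8473\right) = \left(-14694\right) \left(-8473\right) = 124502262$)
$\frac{Y{\left(T{\left(-1,3 \right)} \right)}}{h} = \frac{-17 - 10}{124502262} = \left(-17 - 10\right) \frac{1}{124502262} = \left(-27\right) \frac{1}{124502262} = - \frac{9}{41500754}$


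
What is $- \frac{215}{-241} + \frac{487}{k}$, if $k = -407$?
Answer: $- \frac{29862}{98087} \approx -0.30444$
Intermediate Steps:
$- \frac{215}{-241} + \frac{487}{k} = - \frac{215}{-241} + \frac{487}{-407} = \left(-215\right) \left(- \frac{1}{241}\right) + 487 \left(- \frac{1}{407}\right) = \frac{215}{241} - \frac{487}{407} = - \frac{29862}{98087}$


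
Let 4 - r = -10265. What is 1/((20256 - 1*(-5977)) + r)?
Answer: 1/36502 ≈ 2.7396e-5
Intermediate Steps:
r = 10269 (r = 4 - 1*(-10265) = 4 + 10265 = 10269)
1/((20256 - 1*(-5977)) + r) = 1/((20256 - 1*(-5977)) + 10269) = 1/((20256 + 5977) + 10269) = 1/(26233 + 10269) = 1/36502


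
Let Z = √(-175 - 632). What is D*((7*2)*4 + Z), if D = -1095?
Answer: -61320 - 1095*I*√807 ≈ -61320.0 - 31106.0*I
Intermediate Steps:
Z = I*√807 (Z = √(-807) = I*√807 ≈ 28.408*I)
D*((7*2)*4 + Z) = -1095*((7*2)*4 + I*√807) = -1095*(14*4 + I*√807) = -1095*(56 + I*√807) = -61320 - 1095*I*√807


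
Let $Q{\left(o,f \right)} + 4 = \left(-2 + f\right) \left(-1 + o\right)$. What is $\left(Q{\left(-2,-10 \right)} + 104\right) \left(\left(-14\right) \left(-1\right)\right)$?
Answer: $1904$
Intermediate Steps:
$Q{\left(o,f \right)} = -4 + \left(-1 + o\right) \left(-2 + f\right)$ ($Q{\left(o,f \right)} = -4 + \left(-2 + f\right) \left(-1 + o\right) = -4 + \left(-1 + o\right) \left(-2 + f\right)$)
$\left(Q{\left(-2,-10 \right)} + 104\right) \left(\left(-14\right) \left(-1\right)\right) = \left(\left(-2 - -10 - -4 - -20\right) + 104\right) \left(\left(-14\right) \left(-1\right)\right) = \left(\left(-2 + 10 + 4 + 20\right) + 104\right) 14 = \left(32 + 104\right) 14 = 136 \cdot 14 = 1904$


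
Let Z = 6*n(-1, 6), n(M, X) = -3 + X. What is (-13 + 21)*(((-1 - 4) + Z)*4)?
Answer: 416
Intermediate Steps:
Z = 18 (Z = 6*(-3 + 6) = 6*3 = 18)
(-13 + 21)*(((-1 - 4) + Z)*4) = (-13 + 21)*(((-1 - 4) + 18)*4) = 8*((-5 + 18)*4) = 8*(13*4) = 8*52 = 416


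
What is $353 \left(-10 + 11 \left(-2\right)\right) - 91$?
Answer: $-11387$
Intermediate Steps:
$353 \left(-10 + 11 \left(-2\right)\right) - 91 = 353 \left(-10 - 22\right) - 91 = 353 \left(-32\right) - 91 = -11296 - 91 = -11387$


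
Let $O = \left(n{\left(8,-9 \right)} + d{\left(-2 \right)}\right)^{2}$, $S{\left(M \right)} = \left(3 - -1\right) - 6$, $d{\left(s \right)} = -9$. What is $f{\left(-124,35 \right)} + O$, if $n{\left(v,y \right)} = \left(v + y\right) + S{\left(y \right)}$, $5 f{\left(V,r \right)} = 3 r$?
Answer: $165$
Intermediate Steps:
$f{\left(V,r \right)} = \frac{3 r}{5}$
$S{\left(M \right)} = -2$ ($S{\left(M \right)} = \left(3 + 1\right) - 6 = 4 - 6 = -2$)
$n{\left(v,y \right)} = -2 + v + y$ ($n{\left(v,y \right)} = \left(v + y\right) - 2 = -2 + v + y$)
$O = 144$ ($O = \left(\left(-2 + 8 - 9\right) - 9\right)^{2} = \left(-3 - 9\right)^{2} = \left(-12\right)^{2} = 144$)
$f{\left(-124,35 \right)} + O = \frac{3}{5} \cdot 35 + 144 = 21 + 144 = 165$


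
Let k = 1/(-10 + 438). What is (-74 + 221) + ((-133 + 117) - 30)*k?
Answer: 31435/214 ≈ 146.89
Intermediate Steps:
k = 1/428 ≈ 0.0023364
(-74 + 221) + ((-133 + 117) - 30)*k = (-74 + 221) + ((-133 + 117) - 30)*(1/428) = 147 + (-16 - 30)*(1/428) = 147 - 46*1/428 = 147 - 23/214 = 31435/214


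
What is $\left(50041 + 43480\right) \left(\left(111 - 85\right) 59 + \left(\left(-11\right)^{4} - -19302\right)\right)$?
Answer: $3317844517$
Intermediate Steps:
$\left(50041 + 43480\right) \left(\left(111 - 85\right) 59 + \left(\left(-11\right)^{4} - -19302\right)\right) = 93521 \left(26 \cdot 59 + \left(14641 + 19302\right)\right) = 93521 \left(1534 + 33943\right) = 93521 \cdot 35477 = 3317844517$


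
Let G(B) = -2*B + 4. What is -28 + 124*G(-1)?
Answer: 716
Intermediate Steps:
G(B) = 4 - 2*B
-28 + 124*G(-1) = -28 + 124*(4 - 2*(-1)) = -28 + 124*(4 + 2) = -28 + 124*6 = -28 + 744 = 716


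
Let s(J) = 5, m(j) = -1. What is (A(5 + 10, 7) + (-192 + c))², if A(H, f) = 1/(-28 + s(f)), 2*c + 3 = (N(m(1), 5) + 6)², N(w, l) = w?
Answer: 17338896/529 ≈ 32777.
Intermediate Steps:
c = 11 (c = -3/2 + (-1 + 6)²/2 = -3/2 + (½)*5² = -3/2 + (½)*25 = -3/2 + 25/2 = 11)
A(H, f) = -1/23 (A(H, f) = 1/(-28 + 5) = 1/(-23) = -1/23)
(A(5 + 10, 7) + (-192 + c))² = (-1/23 + (-192 + 11))² = (-1/23 - 181)² = (-4164/23)² = 17338896/529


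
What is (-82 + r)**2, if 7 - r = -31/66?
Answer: 24196561/4356 ≈ 5554.8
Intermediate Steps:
r = 493/66 (r = 7 - (-31)/66 = 7 - 1*(-31/66) = 7 + 31/66 = 493/66 ≈ 7.4697)
(-82 + r)**2 = (-82 + 493/66)**2 = (-4919/66)**2 = 24196561/4356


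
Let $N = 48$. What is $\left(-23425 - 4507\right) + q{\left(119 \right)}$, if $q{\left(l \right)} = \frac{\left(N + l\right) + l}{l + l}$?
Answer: $- \frac{3323765}{119} \approx -27931.0$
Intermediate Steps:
$q{\left(l \right)} = \frac{48 + 2 l}{2 l}$ ($q{\left(l \right)} = \frac{\left(48 + l\right) + l}{l + l} = \frac{48 + 2 l}{2 l}$)
$\left(-23425 - 4507\right) + q{\left(119 \right)} = \left(-23425 - 4507\right) + \frac{24 + 119}{119} = \left(-23425 - 4507\right) + \frac{1}{119} \cdot 143 = -27932 + \frac{143}{119} = - \frac{3323765}{119}$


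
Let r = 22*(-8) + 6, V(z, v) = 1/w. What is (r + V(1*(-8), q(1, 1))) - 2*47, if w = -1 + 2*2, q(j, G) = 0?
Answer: -791/3 ≈ -263.67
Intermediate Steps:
w = 3 (w = -1 + 4 = 3)
V(z, v) = ⅓ (V(z, v) = 1/3 = ⅓)
r = -170 (r = -176 + 6 = -170)
(r + V(1*(-8), q(1, 1))) - 2*47 = (-170 + ⅓) - 2*47 = -509/3 - 94 = -791/3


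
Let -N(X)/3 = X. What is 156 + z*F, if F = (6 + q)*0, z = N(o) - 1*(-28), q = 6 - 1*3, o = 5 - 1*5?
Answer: 156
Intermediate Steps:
o = 0 (o = 5 - 5 = 0)
q = 3 (q = 6 - 3 = 3)
N(X) = -3*X
z = 28 (z = -3*0 - 1*(-28) = 0 + 28 = 28)
F = 0 (F = (6 + 3)*0 = 9*0 = 0)
156 + z*F = 156 + 28*0 = 156 + 0 = 156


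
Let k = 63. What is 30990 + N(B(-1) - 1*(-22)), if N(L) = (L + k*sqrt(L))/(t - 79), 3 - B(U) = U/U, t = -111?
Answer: 2944038/95 - 63*sqrt(6)/95 ≈ 30988.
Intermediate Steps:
B(U) = 2 (B(U) = 3 - U/U = 3 - 1*1 = 3 - 1 = 2)
N(L) = -63*sqrt(L)/190 - L/190 (N(L) = (L + 63*sqrt(L))/(-111 - 79) = (L + 63*sqrt(L))/(-190) = (L + 63*sqrt(L))*(-1/190) = -63*sqrt(L)/190 - L/190)
30990 + N(B(-1) - 1*(-22)) = 30990 + (-63*sqrt(2 - 1*(-22))/190 - (2 - 1*(-22))/190) = 30990 + (-63*sqrt(2 + 22)/190 - (2 + 22)/190) = 30990 + (-63*sqrt(6)/95 - 1/190*24) = 30990 + (-63*sqrt(6)/95 - 12/95) = 30990 + (-12/95 - 63*sqrt(6)/95) = 2944038/95 - 63*sqrt(6)/95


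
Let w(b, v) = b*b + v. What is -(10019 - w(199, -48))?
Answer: 29534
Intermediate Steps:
w(b, v) = v + b² (w(b, v) = b² + v = v + b²)
-(10019 - w(199, -48)) = -(10019 - (-48 + 199²)) = -(10019 - (-48 + 39601)) = -(10019 - 1*39553) = -(10019 - 39553) = -1*(-29534) = 29534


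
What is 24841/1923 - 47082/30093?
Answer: 31285787/2755659 ≈ 11.353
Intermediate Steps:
24841/1923 - 47082/30093 = 24841*(1/1923) - 47082*1/30093 = 24841/1923 - 2242/1433 = 31285787/2755659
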